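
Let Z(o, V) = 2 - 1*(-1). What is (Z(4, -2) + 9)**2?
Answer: 144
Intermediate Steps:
Z(o, V) = 3 (Z(o, V) = 2 + 1 = 3)
(Z(4, -2) + 9)**2 = (3 + 9)**2 = 12**2 = 144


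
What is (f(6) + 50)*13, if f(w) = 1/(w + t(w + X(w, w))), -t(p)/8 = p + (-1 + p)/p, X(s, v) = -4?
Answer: 9087/14 ≈ 649.07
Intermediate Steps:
t(p) = -8*p - 8*(-1 + p)/p (t(p) = -8*(p + (-1 + p)/p) = -8*p - 8*(-1 + p)/p)
f(w) = 1/(24 - 7*w + 8/(-4 + w)) (f(w) = 1/(w + (-8 - 8*(w - 4) + 8/(w - 4))) = 1/(w + (-8 - 8*(-4 + w) + 8/(-4 + w))) = 1/(w + (-8 + (32 - 8*w) + 8/(-4 + w))) = 1/(w + (24 - 8*w + 8/(-4 + w))) = 1/(24 - 7*w + 8/(-4 + w)))
(f(6) + 50)*13 = ((-4 + 6)/(8 + (-4 + 6)*(24 - 7*6)) + 50)*13 = (2/(8 + 2*(24 - 42)) + 50)*13 = (2/(8 + 2*(-18)) + 50)*13 = (2/(8 - 36) + 50)*13 = (2/(-28) + 50)*13 = (-1/28*2 + 50)*13 = (-1/14 + 50)*13 = (699/14)*13 = 9087/14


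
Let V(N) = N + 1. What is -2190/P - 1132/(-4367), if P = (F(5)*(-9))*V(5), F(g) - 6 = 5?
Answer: 155093/39303 ≈ 3.9461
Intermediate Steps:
F(g) = 11 (F(g) = 6 + 5 = 11)
V(N) = 1 + N
P = -594 (P = (11*(-9))*(1 + 5) = -99*6 = -594)
-2190/P - 1132/(-4367) = -2190/(-594) - 1132/(-4367) = -2190*(-1/594) - 1132*(-1/4367) = 365/99 + 1132/4367 = 155093/39303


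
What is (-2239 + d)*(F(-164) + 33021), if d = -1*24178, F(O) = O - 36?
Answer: -867032357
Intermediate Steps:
F(O) = -36 + O
d = -24178
(-2239 + d)*(F(-164) + 33021) = (-2239 - 24178)*((-36 - 164) + 33021) = -26417*(-200 + 33021) = -26417*32821 = -867032357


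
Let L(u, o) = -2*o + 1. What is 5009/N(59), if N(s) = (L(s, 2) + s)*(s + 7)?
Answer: 5009/3696 ≈ 1.3552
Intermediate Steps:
L(u, o) = 1 - 2*o
N(s) = (-3 + s)*(7 + s) (N(s) = ((1 - 2*2) + s)*(s + 7) = ((1 - 4) + s)*(7 + s) = (-3 + s)*(7 + s))
5009/N(59) = 5009/(-21 + 59² + 4*59) = 5009/(-21 + 3481 + 236) = 5009/3696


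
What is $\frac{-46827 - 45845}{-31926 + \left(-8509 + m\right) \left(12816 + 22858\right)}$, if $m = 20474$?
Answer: $- \frac{23168}{106701871} \approx -0.00021713$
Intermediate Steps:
$\frac{-46827 - 45845}{-31926 + \left(-8509 + m\right) \left(12816 + 22858\right)} = \frac{-46827 - 45845}{-31926 + \left(-8509 + 20474\right) \left(12816 + 22858\right)} = - \frac{92672}{-31926 + 11965 \cdot 35674} = - \frac{92672}{-31926 + 426839410} = - \frac{92672}{426807484} = \left(-92672\right) \frac{1}{426807484} = - \frac{23168}{106701871}$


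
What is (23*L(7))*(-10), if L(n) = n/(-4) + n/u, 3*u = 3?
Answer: -2415/2 ≈ -1207.5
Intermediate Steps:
u = 1 (u = (1/3)*3 = 1)
L(n) = 3*n/4 (L(n) = n/(-4) + n/1 = n*(-1/4) + n*1 = -n/4 + n = 3*n/4)
(23*L(7))*(-10) = (23*((3/4)*7))*(-10) = (23*(21/4))*(-10) = (483/4)*(-10) = -2415/2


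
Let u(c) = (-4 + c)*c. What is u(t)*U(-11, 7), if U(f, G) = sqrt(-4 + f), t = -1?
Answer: 5*I*sqrt(15) ≈ 19.365*I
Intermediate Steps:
u(c) = c*(-4 + c)
u(t)*U(-11, 7) = (-(-4 - 1))*sqrt(-4 - 11) = (-1*(-5))*sqrt(-15) = 5*(I*sqrt(15)) = 5*I*sqrt(15)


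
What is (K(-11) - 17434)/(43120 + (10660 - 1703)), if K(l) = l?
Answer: -5815/17359 ≈ -0.33498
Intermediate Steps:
(K(-11) - 17434)/(43120 + (10660 - 1703)) = (-11 - 17434)/(43120 + (10660 - 1703)) = -17445/(43120 + 8957) = -17445/52077 = -17445*1/52077 = -5815/17359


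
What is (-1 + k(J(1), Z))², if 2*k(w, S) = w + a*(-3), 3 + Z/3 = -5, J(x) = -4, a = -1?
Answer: 9/4 ≈ 2.2500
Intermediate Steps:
Z = -24 (Z = -9 + 3*(-5) = -9 - 15 = -24)
k(w, S) = 3/2 + w/2 (k(w, S) = (w - 1*(-3))/2 = (w + 3)/2 = (3 + w)/2 = 3/2 + w/2)
(-1 + k(J(1), Z))² = (-1 + (3/2 + (½)*(-4)))² = (-1 + (3/2 - 2))² = (-1 - ½)² = (-3/2)² = 9/4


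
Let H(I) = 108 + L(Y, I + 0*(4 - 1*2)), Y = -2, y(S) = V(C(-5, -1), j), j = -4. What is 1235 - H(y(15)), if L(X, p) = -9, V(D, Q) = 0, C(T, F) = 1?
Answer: 1136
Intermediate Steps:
y(S) = 0
H(I) = 99 (H(I) = 108 - 9 = 99)
1235 - H(y(15)) = 1235 - 1*99 = 1235 - 99 = 1136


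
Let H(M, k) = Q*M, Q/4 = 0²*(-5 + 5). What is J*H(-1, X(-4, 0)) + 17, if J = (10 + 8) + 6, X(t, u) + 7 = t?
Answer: 17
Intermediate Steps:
X(t, u) = -7 + t
J = 24 (J = 18 + 6 = 24)
Q = 0 (Q = 4*(0²*(-5 + 5)) = 4*(0*0) = 4*0 = 0)
H(M, k) = 0 (H(M, k) = 0*M = 0)
J*H(-1, X(-4, 0)) + 17 = 24*0 + 17 = 0 + 17 = 17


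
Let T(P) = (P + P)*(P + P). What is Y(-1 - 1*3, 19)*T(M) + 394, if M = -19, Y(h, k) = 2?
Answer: 3282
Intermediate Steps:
T(P) = 4*P² (T(P) = (2*P)*(2*P) = 4*P²)
Y(-1 - 1*3, 19)*T(M) + 394 = 2*(4*(-19)²) + 394 = 2*(4*361) + 394 = 2*1444 + 394 = 2888 + 394 = 3282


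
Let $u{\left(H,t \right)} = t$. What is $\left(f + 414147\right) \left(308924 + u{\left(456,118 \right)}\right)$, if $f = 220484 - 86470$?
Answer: $169404771762$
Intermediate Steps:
$f = 134014$ ($f = 220484 - 86470 = 134014$)
$\left(f + 414147\right) \left(308924 + u{\left(456,118 \right)}\right) = \left(134014 + 414147\right) \left(308924 + 118\right) = 548161 \cdot 309042 = 169404771762$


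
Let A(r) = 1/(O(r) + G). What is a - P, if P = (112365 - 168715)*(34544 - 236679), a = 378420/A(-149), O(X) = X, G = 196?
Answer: -11372521510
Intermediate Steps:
A(r) = 1/(196 + r) (A(r) = 1/(r + 196) = 1/(196 + r))
a = 17785740 (a = 378420/(1/(196 - 149)) = 378420/(1/47) = 378420*47 = 17785740)
P = 11390307250 (P = -56350*(-202135) = 11390307250)
a - P = 17785740 - 1*11390307250 = 17785740 - 11390307250 = -11372521510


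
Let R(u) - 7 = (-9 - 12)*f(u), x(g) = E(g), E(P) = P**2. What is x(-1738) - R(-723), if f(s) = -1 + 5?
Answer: 3020721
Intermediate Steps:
f(s) = 4
x(g) = g**2
R(u) = -77 (R(u) = 7 + (-9 - 12)*4 = 7 - 21*4 = 7 - 84 = -77)
x(-1738) - R(-723) = (-1738)**2 - 1*(-77) = 3020644 + 77 = 3020721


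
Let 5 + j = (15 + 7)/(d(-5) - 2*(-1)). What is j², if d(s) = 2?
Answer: ¼ ≈ 0.25000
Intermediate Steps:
j = ½ (j = -5 + (15 + 7)/(2 - 2*(-1)) = -5 + 22/(2 + 2) = -5 + 22/4 = -5 + 22*(¼) = -5 + 11/2 = ½ ≈ 0.50000)
j² = (½)² = ¼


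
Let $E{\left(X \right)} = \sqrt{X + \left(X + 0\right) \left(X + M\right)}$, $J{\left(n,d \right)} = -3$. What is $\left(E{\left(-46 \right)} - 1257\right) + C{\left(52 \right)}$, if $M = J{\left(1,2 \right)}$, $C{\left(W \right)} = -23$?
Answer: $-1280 + 4 \sqrt{138} \approx -1233.0$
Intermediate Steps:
$M = -3$
$E{\left(X \right)} = \sqrt{X + X \left(-3 + X\right)}$ ($E{\left(X \right)} = \sqrt{X + \left(X + 0\right) \left(X - 3\right)} = \sqrt{X + X \left(-3 + X\right)}$)
$\left(E{\left(-46 \right)} - 1257\right) + C{\left(52 \right)} = \left(\sqrt{- 46 \left(-2 - 46\right)} - 1257\right) - 23 = \left(\sqrt{\left(-46\right) \left(-48\right)} - 1257\right) - 23 = \left(\sqrt{2208} - 1257\right) - 23 = \left(4 \sqrt{138} - 1257\right) - 23 = \left(-1257 + 4 \sqrt{138}\right) - 23 = -1280 + 4 \sqrt{138}$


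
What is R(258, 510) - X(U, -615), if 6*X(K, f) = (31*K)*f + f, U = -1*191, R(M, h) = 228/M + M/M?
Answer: -26092319/43 ≈ -6.0680e+5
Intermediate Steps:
R(M, h) = 1 + 228/M (R(M, h) = 228/M + 1 = 1 + 228/M)
U = -191
X(K, f) = f/6 + 31*K*f/6 (X(K, f) = ((31*K)*f + f)/6 = (31*K*f + f)/6 = (f + 31*K*f)/6 = f/6 + 31*K*f/6)
R(258, 510) - X(U, -615) = (228 + 258)/258 - (-615)*(1 + 31*(-191))/6 = (1/258)*486 - (-615)*(1 - 5921)/6 = 81/43 - (-615)*(-5920)/6 = 81/43 - 1*606800 = 81/43 - 606800 = -26092319/43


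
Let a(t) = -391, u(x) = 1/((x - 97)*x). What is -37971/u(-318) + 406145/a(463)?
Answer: -1959314258315/391 ≈ -5.0110e+9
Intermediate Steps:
u(x) = 1/(x*(-97 + x)) (u(x) = 1/((-97 + x)*x) = 1/(x*(-97 + x)))
-37971/u(-318) + 406145/a(463) = -37971/(1/((-318)*(-97 - 318))) + 406145/(-391) = -37971/((-1/318/(-415))) + 406145*(-1/391) = -37971/((-1/318*(-1/415))) - 406145/391 = -37971/1/131970 - 406145/391 = -37971*131970 - 406145/391 = -5011032870 - 406145/391 = -1959314258315/391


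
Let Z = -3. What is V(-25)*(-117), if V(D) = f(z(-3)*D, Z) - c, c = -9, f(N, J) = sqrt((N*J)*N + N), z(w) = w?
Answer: -1053 - 2340*I*sqrt(42) ≈ -1053.0 - 15165.0*I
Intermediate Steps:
f(N, J) = sqrt(N + J*N**2) (f(N, J) = sqrt((J*N)*N + N) = sqrt(J*N**2 + N) = sqrt(N + J*N**2))
V(D) = 9 + sqrt(3)*sqrt(-D*(1 + 9*D)) (V(D) = sqrt((-3*D)*(1 - (-9)*D)) - 1*(-9) = sqrt((-3*D)*(1 + 9*D)) + 9 = sqrt(-3*D*(1 + 9*D)) + 9 = sqrt(3)*sqrt(-D*(1 + 9*D)) + 9 = 9 + sqrt(3)*sqrt(-D*(1 + 9*D)))
V(-25)*(-117) = (9 + sqrt(3)*sqrt(-25*(-1 - 9*(-25))))*(-117) = (9 + sqrt(3)*sqrt(-25*(-1 + 225)))*(-117) = (9 + sqrt(3)*sqrt(-25*224))*(-117) = (9 + sqrt(3)*sqrt(-5600))*(-117) = (9 + sqrt(3)*(20*I*sqrt(14)))*(-117) = (9 + 20*I*sqrt(42))*(-117) = -1053 - 2340*I*sqrt(42)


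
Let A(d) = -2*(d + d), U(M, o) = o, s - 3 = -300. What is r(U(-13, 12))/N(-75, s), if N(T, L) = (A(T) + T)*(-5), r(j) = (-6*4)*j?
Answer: 32/125 ≈ 0.25600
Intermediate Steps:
s = -297 (s = 3 - 300 = -297)
A(d) = -4*d
r(j) = -24*j
N(T, L) = 15*T (N(T, L) = (-4*T + T)*(-5) = -3*T*(-5) = 15*T)
r(U(-13, 12))/N(-75, s) = (-24*12)/((15*(-75))) = -288/(-1125) = -288*(-1/1125) = 32/125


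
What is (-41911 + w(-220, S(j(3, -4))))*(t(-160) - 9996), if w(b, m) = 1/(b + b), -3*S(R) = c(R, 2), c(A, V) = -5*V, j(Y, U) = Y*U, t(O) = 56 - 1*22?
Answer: 91853829021/220 ≈ 4.1752e+8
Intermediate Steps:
t(O) = 34 (t(O) = 56 - 22 = 34)
j(Y, U) = U*Y
S(R) = 10/3 (S(R) = -(-5)*2/3 = -⅓*(-10) = 10/3)
w(b, m) = 1/(2*b)
(-41911 + w(-220, S(j(3, -4))))*(t(-160) - 9996) = (-41911 + (½)/(-220))*(34 - 9996) = (-41911 + (½)*(-1/220))*(-9962) = (-41911 - 1/440)*(-9962) = -18440841/440*(-9962) = 91853829021/220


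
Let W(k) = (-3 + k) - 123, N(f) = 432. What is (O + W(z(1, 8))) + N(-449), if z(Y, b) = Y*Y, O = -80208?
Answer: -79901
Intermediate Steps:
z(Y, b) = Y²
W(k) = -126 + k
(O + W(z(1, 8))) + N(-449) = (-80208 + (-126 + 1²)) + 432 = (-80208 + (-126 + 1)) + 432 = (-80208 - 125) + 432 = -80333 + 432 = -79901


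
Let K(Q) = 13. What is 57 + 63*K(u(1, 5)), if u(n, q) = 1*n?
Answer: 876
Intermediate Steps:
u(n, q) = n
57 + 63*K(u(1, 5)) = 57 + 63*13 = 57 + 819 = 876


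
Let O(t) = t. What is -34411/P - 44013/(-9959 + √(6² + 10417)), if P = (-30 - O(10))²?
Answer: -225938364959/13222830400 + 14671*√10453/33057076 ≈ -17.042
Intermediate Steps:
P = 1600 (P = (-30 - 1*10)² = (-30 - 10)² = (-40)² = 1600)
-34411/P - 44013/(-9959 + √(6² + 10417)) = -34411/1600 - 44013/(-9959 + √(6² + 10417)) = -34411*1/1600 - 44013/(-9959 + √(36 + 10417)) = -34411/1600 - 44013/(-9959 + √10453)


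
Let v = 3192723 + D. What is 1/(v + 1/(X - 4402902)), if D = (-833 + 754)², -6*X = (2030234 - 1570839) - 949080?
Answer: 25927727/82941865274822 ≈ 3.1260e-7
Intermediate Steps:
X = 489685/6 (X = -((2030234 - 1570839) - 949080)/6 = -(459395 - 949080)/6 = -⅙*(-489685) = 489685/6 ≈ 81614.)
D = 6241 (D = (-79)² = 6241)
v = 3198964 (v = 3192723 + 6241 = 3198964)
1/(v + 1/(X - 4402902)) = 1/(3198964 + 1/(489685/6 - 4402902)) = 1/(3198964 + 1/(-25927727/6)) = 1/(3198964 - 6/25927727) = 1/(82941865274822/25927727) = 25927727/82941865274822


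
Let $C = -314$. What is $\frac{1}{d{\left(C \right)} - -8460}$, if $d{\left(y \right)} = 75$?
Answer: $\frac{1}{8535} \approx 0.00011716$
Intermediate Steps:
$\frac{1}{d{\left(C \right)} - -8460} = \frac{1}{75 - -8460} = \frac{1}{75 + 8460} = \frac{1}{8535}$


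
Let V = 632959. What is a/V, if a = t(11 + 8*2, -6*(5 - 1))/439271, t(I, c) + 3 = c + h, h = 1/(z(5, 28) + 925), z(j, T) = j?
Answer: -3587/36939670798110 ≈ -9.7104e-11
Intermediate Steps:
h = 1/930 (h = 1/(5 + 925) = 1/930 ≈ 0.0010753)
t(I, c) = -2789/930 + c (t(I, c) = -3 + (c + 1/930) = -3 + (1/930 + c) = -2789/930 + c)
a = -3587/58360290 (a = (-2789/930 - 6*(5 - 1))/439271 = (-2789/930 - 6*4)*(1/439271) = (-2789/930 - 24)*(1/439271) = -25109/930*1/439271 = -3587/58360290 ≈ -6.1463e-5)
a/V = -3587/58360290/632959 = -3587/58360290*1/632959 = -3587/36939670798110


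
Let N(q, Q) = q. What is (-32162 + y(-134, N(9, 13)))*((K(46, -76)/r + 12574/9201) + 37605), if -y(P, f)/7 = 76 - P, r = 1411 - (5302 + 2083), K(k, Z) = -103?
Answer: -337479422555728/266829 ≈ -1.2648e+9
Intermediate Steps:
r = -5974 (r = 1411 - 1*7385 = 1411 - 7385 = -5974)
y(P, f) = -532 + 7*P (y(P, f) = -7*(76 - P) = -532 + 7*P)
(-32162 + y(-134, N(9, 13)))*((K(46, -76)/r + 12574/9201) + 37605) = (-32162 + (-532 + 7*(-134)))*((-103/(-5974) + 12574/9201) + 37605) = (-32162 + (-532 - 938))*((-103*(-1/5974) + 12574*(1/9201)) + 37605) = (-32162 - 1470)*((1/58 + 12574/9201) + 37605) = -33632*(738493/533658 + 37605) = -33632*20068947583/533658 = -337479422555728/266829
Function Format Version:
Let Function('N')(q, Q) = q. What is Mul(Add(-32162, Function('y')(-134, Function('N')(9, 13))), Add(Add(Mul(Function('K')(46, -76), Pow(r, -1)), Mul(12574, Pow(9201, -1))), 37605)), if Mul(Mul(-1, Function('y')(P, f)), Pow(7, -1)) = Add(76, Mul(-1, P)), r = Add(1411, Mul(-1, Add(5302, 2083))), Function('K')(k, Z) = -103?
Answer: Rational(-337479422555728, 266829) ≈ -1.2648e+9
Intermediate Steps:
r = -5974 (r = Add(1411, Mul(-1, 7385)) = Add(1411, -7385) = -5974)
Function('y')(P, f) = Add(-532, Mul(7, P)) (Function('y')(P, f) = Mul(-7, Add(76, Mul(-1, P))) = Add(-532, Mul(7, P)))
Mul(Add(-32162, Function('y')(-134, Function('N')(9, 13))), Add(Add(Mul(Function('K')(46, -76), Pow(r, -1)), Mul(12574, Pow(9201, -1))), 37605)) = Mul(Add(-32162, Add(-532, Mul(7, -134))), Add(Add(Mul(-103, Pow(-5974, -1)), Mul(12574, Pow(9201, -1))), 37605)) = Mul(Add(-32162, Add(-532, -938)), Add(Add(Mul(-103, Rational(-1, 5974)), Mul(12574, Rational(1, 9201))), 37605)) = Mul(Add(-32162, -1470), Add(Add(Rational(1, 58), Rational(12574, 9201)), 37605)) = Mul(-33632, Add(Rational(738493, 533658), 37605)) = Mul(-33632, Rational(20068947583, 533658)) = Rational(-337479422555728, 266829)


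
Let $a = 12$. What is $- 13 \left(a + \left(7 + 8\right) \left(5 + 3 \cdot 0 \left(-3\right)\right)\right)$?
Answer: $-1131$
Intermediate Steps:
$- 13 \left(a + \left(7 + 8\right) \left(5 + 3 \cdot 0 \left(-3\right)\right)\right) = - 13 \left(12 + \left(7 + 8\right) \left(5 + 3 \cdot 0 \left(-3\right)\right)\right) = - 13 \left(12 + 15 \left(5 + 0 \left(-3\right)\right)\right) = - 13 \left(12 + 15 \left(5 + 0\right)\right) = - 13 \left(12 + 15 \cdot 5\right) = - 13 \left(12 + 75\right) = \left(-13\right) 87 = -1131$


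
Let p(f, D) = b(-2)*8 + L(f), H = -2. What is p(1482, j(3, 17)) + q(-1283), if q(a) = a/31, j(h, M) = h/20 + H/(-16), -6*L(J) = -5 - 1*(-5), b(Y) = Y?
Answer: -1779/31 ≈ -57.387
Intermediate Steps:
L(J) = 0 (L(J) = -(-5 - 1*(-5))/6 = -(-5 + 5)/6 = -⅙*0 = 0)
j(h, M) = ⅛ + h/20 (j(h, M) = h/20 - 2/(-16) = h*(1/20) - 2*(-1/16) = h/20 + ⅛ = ⅛ + h/20)
q(a) = a/31 (q(a) = a*(1/31) = a/31)
p(f, D) = -16 (p(f, D) = -2*8 + 0 = -16 + 0 = -16)
p(1482, j(3, 17)) + q(-1283) = -16 + (1/31)*(-1283) = -16 - 1283/31 = -1779/31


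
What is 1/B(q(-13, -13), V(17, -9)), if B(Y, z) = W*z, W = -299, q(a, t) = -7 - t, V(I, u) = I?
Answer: -1/5083 ≈ -0.00019673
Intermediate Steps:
B(Y, z) = -299*z
1/B(q(-13, -13), V(17, -9)) = 1/(-299*17) = 1/(-5083) = -1/5083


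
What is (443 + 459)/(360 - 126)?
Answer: 451/117 ≈ 3.8547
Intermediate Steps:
(443 + 459)/(360 - 126) = 902/234 = 902*(1/234) = 451/117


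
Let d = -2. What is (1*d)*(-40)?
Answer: 80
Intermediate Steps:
(1*d)*(-40) = (1*(-2))*(-40) = -2*(-40) = 80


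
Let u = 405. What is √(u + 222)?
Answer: √627 ≈ 25.040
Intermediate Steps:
√(u + 222) = √(405 + 222) = √627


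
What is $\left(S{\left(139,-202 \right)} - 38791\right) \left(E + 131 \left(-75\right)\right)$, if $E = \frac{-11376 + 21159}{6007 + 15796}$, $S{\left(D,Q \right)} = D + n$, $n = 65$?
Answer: $\frac{8265516450204}{21803} \approx 3.791 \cdot 10^{8}$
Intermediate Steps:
$S{\left(D,Q \right)} = 65 + D$ ($S{\left(D,Q \right)} = D + 65 = 65 + D$)
$E = \frac{9783}{21803} \approx 0.4487$
$\left(S{\left(139,-202 \right)} - 38791\right) \left(E + 131 \left(-75\right)\right) = \left(\left(65 + 139\right) - 38791\right) \left(\frac{9783}{21803} + 131 \left(-75\right)\right) = \left(204 - 38791\right) \left(\frac{9783}{21803} - 9825\right) = \left(-38587\right) \left(- \frac{214204692}{21803}\right) = \frac{8265516450204}{21803}$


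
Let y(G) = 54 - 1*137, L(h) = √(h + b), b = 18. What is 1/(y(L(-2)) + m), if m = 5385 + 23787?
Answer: 1/29089 ≈ 3.4377e-5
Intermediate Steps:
L(h) = √(18 + h) (L(h) = √(h + 18) = √(18 + h))
y(G) = -83 (y(G) = 54 - 137 = -83)
m = 29172
1/(y(L(-2)) + m) = 1/(-83 + 29172) = 1/29089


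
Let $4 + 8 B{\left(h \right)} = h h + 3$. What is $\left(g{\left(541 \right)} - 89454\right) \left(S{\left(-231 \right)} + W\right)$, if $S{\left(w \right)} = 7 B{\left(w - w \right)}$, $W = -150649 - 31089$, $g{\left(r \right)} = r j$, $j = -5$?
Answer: $\frac{133990983849}{8} \approx 1.6749 \cdot 10^{10}$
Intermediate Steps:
$g{\left(r \right)} = - 5 r$ ($g{\left(r \right)} = r \left(-5\right) = - 5 r$)
$W = -181738$
$B{\left(h \right)} = - \frac{1}{8} + \frac{h^{2}}{8}$ ($B{\left(h \right)} = - \frac{1}{2} + \frac{h h + 3}{8} = - \frac{1}{2} + \frac{h^{2} + 3}{8} = - \frac{1}{2} + \frac{3 + h^{2}}{8} = - \frac{1}{2} + \left(\frac{3}{8} + \frac{h^{2}}{8}\right) = - \frac{1}{8} + \frac{h^{2}}{8}$)
$S{\left(w \right)} = - \frac{7}{8}$ ($S{\left(w \right)} = 7 \left(- \frac{1}{8} + \frac{\left(w - w\right)^{2}}{8}\right) = 7 \left(- \frac{1}{8} + \frac{0^{2}}{8}\right) = 7 \left(- \frac{1}{8} + \frac{1}{8} \cdot 0\right) = 7 \left(- \frac{1}{8} + 0\right) = 7 \left(- \frac{1}{8}\right) = - \frac{7}{8}$)
$\left(g{\left(541 \right)} - 89454\right) \left(S{\left(-231 \right)} + W\right) = \left(\left(-5\right) 541 - 89454\right) \left(- \frac{7}{8} - 181738\right) = \left(-2705 - 89454\right) \left(- \frac{1453911}{8}\right) = \left(-92159\right) \left(- \frac{1453911}{8}\right) = \frac{133990983849}{8}$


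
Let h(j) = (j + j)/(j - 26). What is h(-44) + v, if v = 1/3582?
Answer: 157643/125370 ≈ 1.2574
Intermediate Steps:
v = 1/3582 ≈ 0.00027917
h(j) = 2*j/(-26 + j) (h(j) = (2*j)/(-26 + j) = 2*j/(-26 + j))
h(-44) + v = 2*(-44)/(-26 - 44) + 1/3582 = 2*(-44)/(-70) + 1/3582 = 2*(-44)*(-1/70) + 1/3582 = 44/35 + 1/3582 = 157643/125370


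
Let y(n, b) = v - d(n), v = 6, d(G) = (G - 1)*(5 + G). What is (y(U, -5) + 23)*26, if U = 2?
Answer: 572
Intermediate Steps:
d(G) = (-1 + G)*(5 + G)
y(n, b) = 11 - n**2 - 4*n (y(n, b) = 6 - (-5 + n**2 + 4*n) = 6 + (5 - n**2 - 4*n) = 11 - n**2 - 4*n)
(y(U, -5) + 23)*26 = ((11 - 1*2**2 - 4*2) + 23)*26 = ((11 - 1*4 - 8) + 23)*26 = ((11 - 4 - 8) + 23)*26 = (-1 + 23)*26 = 22*26 = 572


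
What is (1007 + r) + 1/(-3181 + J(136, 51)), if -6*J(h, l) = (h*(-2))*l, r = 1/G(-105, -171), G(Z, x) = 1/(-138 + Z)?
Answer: 663915/869 ≈ 764.00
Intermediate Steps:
r = -243 (r = 1/(1/(-138 - 105)) = 1/(1/(-243)) = 1/(-1/243) = -243)
J(h, l) = h*l/3 (J(h, l) = -h*(-2)*l/6 = -(-2*h)*l/6 = -(-1)*h*l/3 = h*l/3)
(1007 + r) + 1/(-3181 + J(136, 51)) = (1007 - 243) + 1/(-3181 + (⅓)*136*51) = 764 + 1/(-3181 + 2312) = 764 + 1/(-869) = 764 - 1/869 = 663915/869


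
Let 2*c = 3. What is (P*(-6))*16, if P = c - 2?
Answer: 48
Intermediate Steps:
c = 3/2 (c = (½)*3 = 3/2 ≈ 1.5000)
P = -½ (P = 3/2 - 2 = -½ ≈ -0.50000)
(P*(-6))*16 = -½*(-6)*16 = 3*16 = 48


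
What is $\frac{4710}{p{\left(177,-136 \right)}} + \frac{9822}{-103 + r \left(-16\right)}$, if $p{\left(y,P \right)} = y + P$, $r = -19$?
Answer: $\frac{449804}{2747} \approx 163.74$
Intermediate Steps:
$p{\left(y,P \right)} = P + y$
$\frac{4710}{p{\left(177,-136 \right)}} + \frac{9822}{-103 + r \left(-16\right)} = \frac{4710}{-136 + 177} + \frac{9822}{-103 - -304} = \frac{4710}{41} + \frac{9822}{-103 + 304} = 4710 \cdot \frac{1}{41} + \frac{9822}{201} = \frac{4710}{41} + 9822 \cdot \frac{1}{201} = \frac{4710}{41} + \frac{3274}{67} = \frac{449804}{2747}$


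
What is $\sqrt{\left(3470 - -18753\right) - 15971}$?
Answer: $2 \sqrt{1563} \approx 79.07$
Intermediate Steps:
$\sqrt{\left(3470 - -18753\right) - 15971} = \sqrt{\left(3470 + 18753\right) - 15971} = \sqrt{22223 - 15971} = \sqrt{6252} = 2 \sqrt{1563}$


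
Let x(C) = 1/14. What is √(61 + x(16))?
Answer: 3*√1330/14 ≈ 7.8148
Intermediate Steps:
x(C) = 1/14
√(61 + x(16)) = √(61 + 1/14) = √(855/14) = 3*√1330/14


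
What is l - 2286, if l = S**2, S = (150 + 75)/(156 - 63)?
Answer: -2191221/961 ≈ -2280.1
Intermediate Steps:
S = 75/31 (S = 225/93 = 225*(1/93) = 75/31 ≈ 2.4194)
l = 5625/961 (l = (75/31)**2 = 5625/961 ≈ 5.8533)
l - 2286 = 5625/961 - 2286 = -2191221/961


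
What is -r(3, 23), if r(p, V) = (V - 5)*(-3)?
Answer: 54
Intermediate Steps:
r(p, V) = 15 - 3*V (r(p, V) = (-5 + V)*(-3) = 15 - 3*V)
-r(3, 23) = -(15 - 3*23) = -(15 - 69) = -1*(-54) = 54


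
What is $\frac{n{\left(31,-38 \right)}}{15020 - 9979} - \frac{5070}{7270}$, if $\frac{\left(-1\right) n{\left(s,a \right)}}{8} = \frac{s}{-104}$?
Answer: $- \frac{33202694}{47642491} \approx -0.69691$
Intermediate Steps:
$n{\left(s,a \right)} = \frac{s}{13}$ ($n{\left(s,a \right)} = - 8 \frac{s}{-104} = - 8 s \left(- \frac{1}{104}\right) = - 8 \left(- \frac{s}{104}\right) = \frac{s}{13}$)
$\frac{n{\left(31,-38 \right)}}{15020 - 9979} - \frac{5070}{7270} = \frac{\frac{1}{13} \cdot 31}{15020 - 9979} - \frac{5070}{7270} = \frac{31}{13 \cdot 5041} - \frac{507}{727} = \frac{31}{13} \cdot \frac{1}{5041} - \frac{507}{727} = \frac{31}{65533} - \frac{507}{727} = - \frac{33202694}{47642491}$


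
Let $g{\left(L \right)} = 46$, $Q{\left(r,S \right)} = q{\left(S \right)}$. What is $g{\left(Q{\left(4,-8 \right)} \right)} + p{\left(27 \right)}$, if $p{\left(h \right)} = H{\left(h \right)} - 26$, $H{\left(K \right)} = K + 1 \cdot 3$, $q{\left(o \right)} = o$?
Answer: $50$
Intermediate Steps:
$Q{\left(r,S \right)} = S$
$H{\left(K \right)} = 3 + K$ ($H{\left(K \right)} = K + 3 = 3 + K$)
$p{\left(h \right)} = -23 + h$ ($p{\left(h \right)} = \left(3 + h\right) - 26 = -23 + h$)
$g{\left(Q{\left(4,-8 \right)} \right)} + p{\left(27 \right)} = 46 + \left(-23 + 27\right) = 46 + 4 = 50$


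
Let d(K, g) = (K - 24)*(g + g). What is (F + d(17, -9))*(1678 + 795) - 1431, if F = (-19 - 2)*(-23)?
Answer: 1504626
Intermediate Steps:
F = 483 (F = -21*(-23) = 483)
d(K, g) = 2*g*(-24 + K) (d(K, g) = (-24 + K)*(2*g) = 2*g*(-24 + K))
(F + d(17, -9))*(1678 + 795) - 1431 = (483 + 2*(-9)*(-24 + 17))*(1678 + 795) - 1431 = (483 + 2*(-9)*(-7))*2473 - 1431 = (483 + 126)*2473 - 1431 = 609*2473 - 1431 = 1506057 - 1431 = 1504626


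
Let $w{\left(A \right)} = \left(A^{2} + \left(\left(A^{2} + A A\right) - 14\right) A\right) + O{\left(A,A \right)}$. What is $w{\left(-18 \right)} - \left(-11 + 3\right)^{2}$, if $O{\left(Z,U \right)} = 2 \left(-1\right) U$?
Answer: $-11116$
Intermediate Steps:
$O{\left(Z,U \right)} = - 2 U$
$w{\left(A \right)} = A^{2} - 2 A + A \left(-14 + 2 A^{2}\right)$ ($w{\left(A \right)} = \left(A^{2} + \left(\left(A^{2} + A A\right) - 14\right) A\right) - 2 A = \left(A^{2} + \left(\left(A^{2} + A^{2}\right) - 14\right) A\right) - 2 A = \left(A^{2} + \left(2 A^{2} - 14\right) A\right) - 2 A = \left(A^{2} + \left(-14 + 2 A^{2}\right) A\right) - 2 A = \left(A^{2} + A \left(-14 + 2 A^{2}\right)\right) - 2 A = A^{2} - 2 A + A \left(-14 + 2 A^{2}\right)$)
$w{\left(-18 \right)} - \left(-11 + 3\right)^{2} = - 18 \left(-16 - 18 + 2 \left(-18\right)^{2}\right) - \left(-11 + 3\right)^{2} = - 18 \left(-16 - 18 + 2 \cdot 324\right) - \left(-8\right)^{2} = - 18 \left(-16 - 18 + 648\right) - 64 = \left(-18\right) 614 - 64 = -11052 - 64 = -11116$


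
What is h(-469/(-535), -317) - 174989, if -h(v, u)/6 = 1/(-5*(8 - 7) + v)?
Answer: -193011262/1103 ≈ -1.7499e+5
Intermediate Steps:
h(v, u) = -6/(-5 + v) (h(v, u) = -6/(-5*(8 - 7) + v) = -6/(-5*1 + v) = -6/(-5 + v))
h(-469/(-535), -317) - 174989 = -6/(-5 - 469/(-535)) - 174989 = -6/(-5 - 469*(-1/535)) - 174989 = -6/(-5 + 469/535) - 174989 = -6/(-2206/535) - 174989 = -6*(-535/2206) - 174989 = 1605/1103 - 174989 = -193011262/1103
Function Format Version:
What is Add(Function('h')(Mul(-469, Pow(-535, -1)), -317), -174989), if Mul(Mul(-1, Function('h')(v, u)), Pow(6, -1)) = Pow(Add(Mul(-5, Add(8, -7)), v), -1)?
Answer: Rational(-193011262, 1103) ≈ -1.7499e+5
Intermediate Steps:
Function('h')(v, u) = Mul(-6, Pow(Add(-5, v), -1)) (Function('h')(v, u) = Mul(-6, Pow(Add(Mul(-5, Add(8, -7)), v), -1)) = Mul(-6, Pow(Add(Mul(-5, 1), v), -1)) = Mul(-6, Pow(Add(-5, v), -1)))
Add(Function('h')(Mul(-469, Pow(-535, -1)), -317), -174989) = Add(Mul(-6, Pow(Add(-5, Mul(-469, Pow(-535, -1))), -1)), -174989) = Add(Mul(-6, Pow(Add(-5, Mul(-469, Rational(-1, 535))), -1)), -174989) = Add(Mul(-6, Pow(Add(-5, Rational(469, 535)), -1)), -174989) = Add(Mul(-6, Pow(Rational(-2206, 535), -1)), -174989) = Add(Mul(-6, Rational(-535, 2206)), -174989) = Add(Rational(1605, 1103), -174989) = Rational(-193011262, 1103)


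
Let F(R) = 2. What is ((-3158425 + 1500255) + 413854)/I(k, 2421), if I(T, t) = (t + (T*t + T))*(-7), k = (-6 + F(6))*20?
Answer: -1244316/1339373 ≈ -0.92903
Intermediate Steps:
k = -80 (k = (-6 + 2)*20 = -4*20 = -80)
I(T, t) = -7*T - 7*t - 7*T*t (I(T, t) = (t + (T + T*t))*(-7) = (T + t + T*t)*(-7) = -7*T - 7*t - 7*T*t)
((-3158425 + 1500255) + 413854)/I(k, 2421) = ((-3158425 + 1500255) + 413854)/(-7*(-80) - 7*2421 - 7*(-80)*2421) = (-1658170 + 413854)/(560 - 16947 + 1355760) = -1244316/1339373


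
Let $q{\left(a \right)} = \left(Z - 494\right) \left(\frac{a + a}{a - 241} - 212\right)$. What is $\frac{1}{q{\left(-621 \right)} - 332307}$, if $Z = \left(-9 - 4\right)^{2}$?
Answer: $- \frac{431}{113730242} \approx -3.7897 \cdot 10^{-6}$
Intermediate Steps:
$Z = 169$ ($Z = \left(-13\right)^{2} = 169$)
$q{\left(a \right)} = 68900 - \frac{650 a}{-241 + a}$ ($q{\left(a \right)} = \left(169 - 494\right) \left(\frac{a + a}{a - 241} - 212\right) = - 325 \left(\frac{2 a}{-241 + a} - 212\right) = - 325 \left(-212 + \frac{2 a}{-241 + a}\right) = 68900 - \frac{650 a}{-241 + a}$)
$\frac{1}{q{\left(-621 \right)} - 332307} = \frac{1}{\frac{650 \left(-25546 + 105 \left(-621\right)\right)}{-241 - 621} - 332307} = \frac{1}{\frac{650 \left(-25546 - 65205\right)}{-862} - 332307} = \frac{1}{650 \left(- \frac{1}{862}\right) \left(-90751\right) - 332307} = \frac{1}{\frac{29494075}{431} - 332307} = \frac{1}{- \frac{113730242}{431}} = - \frac{431}{113730242}$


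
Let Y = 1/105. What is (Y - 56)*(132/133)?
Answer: -258676/4655 ≈ -55.570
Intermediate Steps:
Y = 1/105 ≈ 0.0095238
(Y - 56)*(132/133) = (1/105 - 56)*(132/133) = -258676/(35*133) = -5879/105*132/133 = -258676/4655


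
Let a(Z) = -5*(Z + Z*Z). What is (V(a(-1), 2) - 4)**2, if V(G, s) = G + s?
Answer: 4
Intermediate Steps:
a(Z) = -5*Z - 5*Z**2 (a(Z) = -5*(Z + Z**2) = -5*Z - 5*Z**2)
(V(a(-1), 2) - 4)**2 = ((-5*(-1)*(1 - 1) + 2) - 4)**2 = ((-5*(-1)*0 + 2) - 4)**2 = ((0 + 2) - 4)**2 = (2 - 4)**2 = (-2)**2 = 4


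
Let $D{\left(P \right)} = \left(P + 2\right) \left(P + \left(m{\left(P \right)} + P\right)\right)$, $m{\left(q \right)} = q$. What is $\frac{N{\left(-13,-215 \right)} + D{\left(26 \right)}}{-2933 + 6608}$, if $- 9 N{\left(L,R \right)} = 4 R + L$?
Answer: $\frac{2281}{3675} \approx 0.62068$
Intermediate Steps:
$N{\left(L,R \right)} = - \frac{4 R}{9} - \frac{L}{9}$ ($N{\left(L,R \right)} = - \frac{4 R + L}{9} = - \frac{L + 4 R}{9} = - \frac{4 R}{9} - \frac{L}{9}$)
$D{\left(P \right)} = 3 P \left(2 + P\right)$ ($D{\left(P \right)} = \left(P + 2\right) \left(P + \left(P + P\right)\right) = \left(2 + P\right) \left(P + 2 P\right) = \left(2 + P\right) 3 P = 3 P \left(2 + P\right)$)
$\frac{N{\left(-13,-215 \right)} + D{\left(26 \right)}}{-2933 + 6608} = \frac{\left(\left(- \frac{4}{9}\right) \left(-215\right) - - \frac{13}{9}\right) + 3 \cdot 26 \left(2 + 26\right)}{-2933 + 6608} = \frac{\left(\frac{860}{9} + \frac{13}{9}\right) + 3 \cdot 26 \cdot 28}{3675} = \left(97 + 2184\right) \frac{1}{3675} = 2281 \cdot \frac{1}{3675} = \frac{2281}{3675}$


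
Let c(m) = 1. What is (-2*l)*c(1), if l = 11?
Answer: -22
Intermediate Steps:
(-2*l)*c(1) = -2*11*1 = -22*1 = -22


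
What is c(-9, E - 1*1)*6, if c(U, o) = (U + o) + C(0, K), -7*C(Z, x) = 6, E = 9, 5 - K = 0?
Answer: -78/7 ≈ -11.143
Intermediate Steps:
K = 5 (K = 5 - 1*0 = 5 + 0 = 5)
C(Z, x) = -6/7 (C(Z, x) = -⅐*6 = -6/7)
c(U, o) = -6/7 + U + o (c(U, o) = (U + o) - 6/7 = -6/7 + U + o)
c(-9, E - 1*1)*6 = (-6/7 - 9 + (9 - 1*1))*6 = (-6/7 - 9 + (9 - 1))*6 = (-6/7 - 9 + 8)*6 = -13/7*6 = -78/7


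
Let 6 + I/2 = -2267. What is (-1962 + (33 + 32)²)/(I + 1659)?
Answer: -2263/2887 ≈ -0.78386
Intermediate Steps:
I = -4546 (I = -12 + 2*(-2267) = -12 - 4534 = -4546)
(-1962 + (33 + 32)²)/(I + 1659) = (-1962 + (33 + 32)²)/(-4546 + 1659) = (-1962 + 65²)/(-2887) = (-1962 + 4225)*(-1/2887) = 2263*(-1/2887) = -2263/2887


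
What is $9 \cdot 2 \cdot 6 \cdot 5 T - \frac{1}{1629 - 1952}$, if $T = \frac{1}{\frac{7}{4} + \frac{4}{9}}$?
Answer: $\frac{6279199}{25517} \approx 246.08$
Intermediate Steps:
$T = \frac{36}{79}$ ($T = \frac{1}{7 \cdot \frac{1}{4} + 4 \cdot \frac{1}{9}} = \frac{1}{\frac{7}{4} + \frac{4}{9}} = \frac{1}{\frac{79}{36}} = \frac{36}{79} \approx 0.4557$)
$9 \cdot 2 \cdot 6 \cdot 5 T - \frac{1}{1629 - 1952} = 9 \cdot 2 \cdot 6 \cdot 5 \cdot \frac{36}{79} - \frac{1}{1629 - 1952} = 9 \cdot 12 \cdot 5 \cdot \frac{36}{79} - \frac{1}{1629 - 1952} = 9 \cdot 60 \cdot \frac{36}{79} - \frac{1}{1629 - 1952} = 540 \cdot \frac{36}{79} - \frac{1}{-323} = \frac{19440}{79} - - \frac{1}{323} = \frac{19440}{79} + \frac{1}{323} = \frac{6279199}{25517}$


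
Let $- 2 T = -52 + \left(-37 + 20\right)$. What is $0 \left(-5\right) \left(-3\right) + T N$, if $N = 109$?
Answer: $\frac{7521}{2} \approx 3760.5$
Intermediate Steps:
$T = \frac{69}{2}$ ($T = - \frac{-52 + \left(-37 + 20\right)}{2} = - \frac{-52 - 17}{2} = \left(- \frac{1}{2}\right) \left(-69\right) = \frac{69}{2} \approx 34.5$)
$0 \left(-5\right) \left(-3\right) + T N = 0 \left(-5\right) \left(-3\right) + \frac{69}{2} \cdot 109 = 0 \left(-3\right) + \frac{7521}{2} = 0 + \frac{7521}{2} = \frac{7521}{2}$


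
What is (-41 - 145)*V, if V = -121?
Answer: 22506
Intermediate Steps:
(-41 - 145)*V = (-41 - 145)*(-121) = -186*(-121) = 22506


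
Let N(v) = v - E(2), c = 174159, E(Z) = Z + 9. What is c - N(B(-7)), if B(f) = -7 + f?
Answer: 174184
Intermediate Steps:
E(Z) = 9 + Z
N(v) = -11 + v (N(v) = v - (9 + 2) = v - 1*11 = v - 11 = -11 + v)
c - N(B(-7)) = 174159 - (-11 + (-7 - 7)) = 174159 - (-11 - 14) = 174159 - 1*(-25) = 174159 + 25 = 174184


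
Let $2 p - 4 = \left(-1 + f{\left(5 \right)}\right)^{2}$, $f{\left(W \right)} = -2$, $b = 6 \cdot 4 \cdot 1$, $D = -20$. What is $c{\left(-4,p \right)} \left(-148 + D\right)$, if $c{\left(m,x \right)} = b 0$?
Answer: $0$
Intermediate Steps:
$b = 24$ ($b = 24 \cdot 1 = 24$)
$p = \frac{13}{2}$ ($p = 2 + \frac{\left(-1 - 2\right)^{2}}{2} = 2 + \frac{\left(-3\right)^{2}}{2} = 2 + \frac{1}{2} \cdot 9 = 2 + \frac{9}{2} = \frac{13}{2} \approx 6.5$)
$c{\left(m,x \right)} = 0$ ($c{\left(m,x \right)} = 24 \cdot 0 = 0$)
$c{\left(-4,p \right)} \left(-148 + D\right) = 0 \left(-148 - 20\right) = 0 \left(-168\right) = 0$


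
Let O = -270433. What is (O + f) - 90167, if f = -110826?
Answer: -471426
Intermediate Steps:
(O + f) - 90167 = (-270433 - 110826) - 90167 = -381259 - 90167 = -471426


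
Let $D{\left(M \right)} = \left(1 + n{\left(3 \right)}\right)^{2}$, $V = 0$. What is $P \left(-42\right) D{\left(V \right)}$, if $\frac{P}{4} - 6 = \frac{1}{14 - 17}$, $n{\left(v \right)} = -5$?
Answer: $-15232$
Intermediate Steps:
$D{\left(M \right)} = 16$ ($D{\left(M \right)} = \left(1 - 5\right)^{2} = \left(-4\right)^{2} = 16$)
$P = \frac{68}{3}$ ($P = 24 + \frac{4}{14 - 17} = 24 + \frac{4}{-3} = 24 + 4 \left(- \frac{1}{3}\right) = 24 - \frac{4}{3} = \frac{68}{3} \approx 22.667$)
$P \left(-42\right) D{\left(V \right)} = \frac{68}{3} \left(-42\right) 16 = \left(-952\right) 16 = -15232$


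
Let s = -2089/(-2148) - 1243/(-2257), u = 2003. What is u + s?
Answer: 9718000945/4848036 ≈ 2004.5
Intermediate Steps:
s = 7384837/4848036 (s = -2089*(-1/2148) - 1243*(-1/2257) = 2089/2148 + 1243/2257 = 7384837/4848036 ≈ 1.5233)
u + s = 2003 + 7384837/4848036 = 9718000945/4848036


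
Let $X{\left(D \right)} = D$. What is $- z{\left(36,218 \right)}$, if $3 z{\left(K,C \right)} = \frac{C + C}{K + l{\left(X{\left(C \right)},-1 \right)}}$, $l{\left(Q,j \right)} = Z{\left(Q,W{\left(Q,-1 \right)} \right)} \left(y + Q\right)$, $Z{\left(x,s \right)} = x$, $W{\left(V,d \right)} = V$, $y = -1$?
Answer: $- \frac{218}{71013} \approx -0.0030699$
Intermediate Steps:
$l{\left(Q,j \right)} = Q \left(-1 + Q\right)$
$z{\left(K,C \right)} = \frac{2 C}{3 \left(K + C \left(-1 + C\right)\right)}$ ($z{\left(K,C \right)} = \frac{\left(C + C\right) \frac{1}{K + C \left(-1 + C\right)}}{3} = \frac{2 C \frac{1}{K + C \left(-1 + C\right)}}{3} = \frac{2 C}{3 \left(K + C \left(-1 + C\right)\right)}$)
$- z{\left(36,218 \right)} = - \frac{2 \cdot 218}{3 \left(36 + 218 \left(-1 + 218\right)\right)} = - \frac{2 \cdot 218}{3 \left(36 + 218 \cdot 217\right)} = - \frac{2 \cdot 218}{3 \left(36 + 47306\right)} = - \frac{2 \cdot 218}{3 \cdot 47342} = \left(-1\right) \frac{218}{71013} = - \frac{218}{71013}$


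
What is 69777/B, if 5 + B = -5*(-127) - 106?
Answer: 69777/524 ≈ 133.16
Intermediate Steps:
B = 524 (B = -5 + (-5*(-127) - 106) = -5 + (635 - 106) = -5 + 529 = 524)
69777/B = 69777/524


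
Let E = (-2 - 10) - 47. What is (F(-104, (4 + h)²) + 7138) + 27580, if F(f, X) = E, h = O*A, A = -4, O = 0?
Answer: 34659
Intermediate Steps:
E = -59 (E = -12 - 47 = -59)
h = 0 (h = 0*(-4) = 0)
F(f, X) = -59
(F(-104, (4 + h)²) + 7138) + 27580 = (-59 + 7138) + 27580 = 7079 + 27580 = 34659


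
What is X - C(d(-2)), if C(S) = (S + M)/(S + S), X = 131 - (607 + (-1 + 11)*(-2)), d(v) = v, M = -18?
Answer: -461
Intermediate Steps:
X = -456 (X = 131 - (607 + 10*(-2)) = 131 - (607 - 20) = 131 - 1*587 = 131 - 587 = -456)
C(S) = (-18 + S)/(2*S) (C(S) = (S - 18)/(S + S) = (-18 + S)/((2*S)) = (-18 + S)*(1/(2*S)) = (-18 + S)/(2*S))
X - C(d(-2)) = -456 - (-18 - 2)/(2*(-2)) = -456 - (-1)*(-20)/(2*2) = -456 - 1*5 = -456 - 5 = -461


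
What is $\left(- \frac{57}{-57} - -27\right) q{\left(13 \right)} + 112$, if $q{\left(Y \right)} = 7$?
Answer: $308$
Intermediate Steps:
$\left(- \frac{57}{-57} - -27\right) q{\left(13 \right)} + 112 = \left(- \frac{57}{-57} - -27\right) 7 + 112 = \left(\left(-57\right) \left(- \frac{1}{57}\right) + 27\right) 7 + 112 = \left(1 + 27\right) 7 + 112 = 28 \cdot 7 + 112 = 196 + 112 = 308$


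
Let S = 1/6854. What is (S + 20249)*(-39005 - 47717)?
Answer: -6017927800567/3427 ≈ -1.7560e+9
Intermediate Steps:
S = 1/6854 ≈ 0.00014590
(S + 20249)*(-39005 - 47717) = (1/6854 + 20249)*(-39005 - 47717) = (138786647/6854)*(-86722) = -6017927800567/3427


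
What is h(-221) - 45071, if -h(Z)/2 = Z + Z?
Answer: -44187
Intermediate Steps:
h(Z) = -4*Z (h(Z) = -2*(Z + Z) = -4*Z)
h(-221) - 45071 = -4*(-221) - 45071 = 884 - 45071 = -44187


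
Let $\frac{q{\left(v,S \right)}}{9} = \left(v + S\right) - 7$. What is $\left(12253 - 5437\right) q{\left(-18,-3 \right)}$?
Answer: $-1717632$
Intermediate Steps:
$q{\left(v,S \right)} = -63 + 9 S + 9 v$ ($q{\left(v,S \right)} = 9 \left(\left(v + S\right) - 7\right) = 9 \left(\left(S + v\right) - 7\right) = 9 \left(-7 + S + v\right) = -63 + 9 S + 9 v$)
$\left(12253 - 5437\right) q{\left(-18,-3 \right)} = \left(12253 - 5437\right) \left(-63 + 9 \left(-3\right) + 9 \left(-18\right)\right) = 6816 \left(-63 - 27 - 162\right) = 6816 \left(-252\right) = -1717632$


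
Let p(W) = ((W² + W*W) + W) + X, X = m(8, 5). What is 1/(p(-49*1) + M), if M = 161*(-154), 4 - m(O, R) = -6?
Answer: -1/20031 ≈ -4.9923e-5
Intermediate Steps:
m(O, R) = 10 (m(O, R) = 4 - 1*(-6) = 4 + 6 = 10)
X = 10
M = -24794
p(W) = 10 + W + 2*W² (p(W) = ((W² + W*W) + W) + 10 = ((W² + W²) + W) + 10 = (2*W² + W) + 10 = (W + 2*W²) + 10 = 10 + W + 2*W²)
1/(p(-49*1) + M) = 1/((10 - 49*1 + 2*(-49*1)²) - 24794) = 1/((10 - 49 + 2*(-49)²) - 24794) = 1/((10 - 49 + 2*2401) - 24794) = 1/((10 - 49 + 4802) - 24794) = 1/(4763 - 24794) = 1/(-20031) = -1/20031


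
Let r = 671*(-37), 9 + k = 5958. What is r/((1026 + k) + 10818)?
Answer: -24827/17793 ≈ -1.3953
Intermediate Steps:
k = 5949 (k = -9 + 5958 = 5949)
r = -24827
r/((1026 + k) + 10818) = -24827/((1026 + 5949) + 10818) = -24827/(6975 + 10818) = -24827/17793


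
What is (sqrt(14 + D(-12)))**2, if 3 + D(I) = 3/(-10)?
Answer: 107/10 ≈ 10.700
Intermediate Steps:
D(I) = -33/10 (D(I) = -3 + 3/(-10) = -3 + 3*(-1/10) = -3 - 3/10 = -33/10)
(sqrt(14 + D(-12)))**2 = (sqrt(14 - 33/10))**2 = (sqrt(107/10))**2 = (sqrt(1070)/10)**2 = 107/10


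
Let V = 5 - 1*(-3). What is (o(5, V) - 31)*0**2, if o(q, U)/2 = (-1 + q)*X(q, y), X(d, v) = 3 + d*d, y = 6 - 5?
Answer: 0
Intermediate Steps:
V = 8 (V = 5 + 3 = 8)
y = 1
X(d, v) = 3 + d**2
o(q, U) = 2*(-1 + q)*(3 + q**2) (o(q, U) = 2*((-1 + q)*(3 + q**2)) = 2*(-1 + q)*(3 + q**2))
(o(5, V) - 31)*0**2 = (2*(-1 + 5)*(3 + 5**2) - 31)*0**2 = (2*4*(3 + 25) - 31)*0 = (2*4*28 - 31)*0 = (224 - 31)*0 = 193*0 = 0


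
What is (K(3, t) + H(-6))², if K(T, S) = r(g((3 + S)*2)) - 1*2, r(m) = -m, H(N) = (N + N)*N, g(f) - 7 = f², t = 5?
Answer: 37249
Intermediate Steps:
g(f) = 7 + f²
H(N) = 2*N² (H(N) = (2*N)*N = 2*N²)
K(T, S) = -9 - (6 + 2*S)² (K(T, S) = -(7 + ((3 + S)*2)²) - 1*2 = -(7 + (6 + 2*S)²) - 2 = (-7 - (6 + 2*S)²) - 2 = -9 - (6 + 2*S)²)
(K(3, t) + H(-6))² = ((-9 - 4*(3 + 5)²) + 2*(-6)²)² = ((-9 - 4*8²) + 2*36)² = ((-9 - 4*64) + 72)² = ((-9 - 256) + 72)² = (-265 + 72)² = (-193)² = 37249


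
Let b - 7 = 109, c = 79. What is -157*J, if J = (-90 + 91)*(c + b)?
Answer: -30615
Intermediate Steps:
b = 116 (b = 7 + 109 = 116)
J = 195 (J = (-90 + 91)*(79 + 116) = 1*195 = 195)
-157*J = -157*195 = -30615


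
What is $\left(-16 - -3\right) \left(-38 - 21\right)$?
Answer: $767$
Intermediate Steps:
$\left(-16 - -3\right) \left(-38 - 21\right) = \left(-16 + 3\right) \left(-59\right) = \left(-13\right) \left(-59\right) = 767$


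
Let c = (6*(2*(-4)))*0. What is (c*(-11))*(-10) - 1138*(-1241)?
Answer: 1412258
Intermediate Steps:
c = 0 (c = (6*(-8))*0 = -48*0 = 0)
(c*(-11))*(-10) - 1138*(-1241) = (0*(-11))*(-10) - 1138*(-1241) = 0*(-10) + 1412258 = 0 + 1412258 = 1412258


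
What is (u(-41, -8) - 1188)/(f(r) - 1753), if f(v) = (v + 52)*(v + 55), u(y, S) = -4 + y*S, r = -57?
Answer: 288/581 ≈ 0.49570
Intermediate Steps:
u(y, S) = -4 + S*y
f(v) = (52 + v)*(55 + v)
(u(-41, -8) - 1188)/(f(r) - 1753) = ((-4 - 8*(-41)) - 1188)/((2860 + (-57)² + 107*(-57)) - 1753) = ((-4 + 328) - 1188)/((2860 + 3249 - 6099) - 1753) = (324 - 1188)/(10 - 1753) = -864/(-1743) = -864*(-1/1743) = 288/581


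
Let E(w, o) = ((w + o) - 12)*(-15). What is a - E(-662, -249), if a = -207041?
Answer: -220886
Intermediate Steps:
E(w, o) = 180 - 15*o - 15*w (E(w, o) = ((o + w) - 12)*(-15) = (-12 + o + w)*(-15) = 180 - 15*o - 15*w)
a - E(-662, -249) = -207041 - (180 - 15*(-249) - 15*(-662)) = -207041 - (180 + 3735 + 9930) = -207041 - 1*13845 = -207041 - 13845 = -220886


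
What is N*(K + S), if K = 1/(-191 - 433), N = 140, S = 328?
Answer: 7163485/156 ≈ 45920.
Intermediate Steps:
K = -1/624 (K = 1/(-624) = -1/624 ≈ -0.0016026)
N*(K + S) = 140*(-1/624 + 328) = 140*(204671/624) = 7163485/156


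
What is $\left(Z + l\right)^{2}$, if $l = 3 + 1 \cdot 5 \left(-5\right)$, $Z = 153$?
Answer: $17161$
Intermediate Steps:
$l = -22$ ($l = 3 + 1 \left(-25\right) = 3 - 25 = -22$)
$\left(Z + l\right)^{2} = \left(153 - 22\right)^{2} = 131^{2} = 17161$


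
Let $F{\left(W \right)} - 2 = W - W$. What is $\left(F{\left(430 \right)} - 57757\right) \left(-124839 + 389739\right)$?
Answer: $-15299299500$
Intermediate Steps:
$F{\left(W \right)} = 2$ ($F{\left(W \right)} = 2 + \left(W - W\right) = 2 + 0 = 2$)
$\left(F{\left(430 \right)} - 57757\right) \left(-124839 + 389739\right) = \left(2 - 57757\right) \left(-124839 + 389739\right) = \left(-57755\right) 264900 = -15299299500$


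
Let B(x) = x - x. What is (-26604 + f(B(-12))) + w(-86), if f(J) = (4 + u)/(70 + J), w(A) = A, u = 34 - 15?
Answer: -1868277/70 ≈ -26690.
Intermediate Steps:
B(x) = 0
u = 19
f(J) = 23/(70 + J) (f(J) = (4 + 19)/(70 + J) = 23/(70 + J))
(-26604 + f(B(-12))) + w(-86) = (-26604 + 23/(70 + 0)) - 86 = (-26604 + 23/70) - 86 = -1862257/70 - 86 = -1868277/70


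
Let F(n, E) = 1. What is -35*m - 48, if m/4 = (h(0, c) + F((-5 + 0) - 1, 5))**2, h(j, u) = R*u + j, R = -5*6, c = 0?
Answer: -188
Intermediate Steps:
R = -30
h(j, u) = j - 30*u (h(j, u) = -30*u + j = j - 30*u)
m = 4 (m = 4*((0 - 30*0) + 1)**2 = 4*((0 + 0) + 1)**2 = 4*(0 + 1)**2 = 4*1**2 = 4*1 = 4)
-35*m - 48 = -35*4 - 48 = -140 - 48 = -188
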